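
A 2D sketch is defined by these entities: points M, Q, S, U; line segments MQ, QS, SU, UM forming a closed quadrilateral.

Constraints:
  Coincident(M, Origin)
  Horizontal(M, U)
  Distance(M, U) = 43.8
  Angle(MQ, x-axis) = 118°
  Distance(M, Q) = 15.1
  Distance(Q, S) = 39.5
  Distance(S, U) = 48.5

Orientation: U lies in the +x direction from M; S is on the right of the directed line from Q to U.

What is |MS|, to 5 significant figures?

25.146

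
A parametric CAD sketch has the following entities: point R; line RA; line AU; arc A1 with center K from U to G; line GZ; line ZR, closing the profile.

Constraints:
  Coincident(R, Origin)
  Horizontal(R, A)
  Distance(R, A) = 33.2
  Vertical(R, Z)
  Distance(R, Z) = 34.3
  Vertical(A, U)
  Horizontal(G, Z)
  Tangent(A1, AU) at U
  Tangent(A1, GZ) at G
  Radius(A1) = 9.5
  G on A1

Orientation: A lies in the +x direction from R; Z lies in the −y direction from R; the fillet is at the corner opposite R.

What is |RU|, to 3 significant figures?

41.4

The virtual corner opposite R is at (33.2, -34.3). Tangency of A1 to AU means the radius KU is perpendicular to AU and tangency of A1 to GZ means the radius KG is perpendicular to GZ, with radius 9.5, so the center K sits 9.5 in from both sides at K = (23.7, -24.8). That places the tangent points at U = (33.2, -24.8) on AU and G = (23.7, -34.3) on GZ. Then |RU| = |U − R| = 41.4.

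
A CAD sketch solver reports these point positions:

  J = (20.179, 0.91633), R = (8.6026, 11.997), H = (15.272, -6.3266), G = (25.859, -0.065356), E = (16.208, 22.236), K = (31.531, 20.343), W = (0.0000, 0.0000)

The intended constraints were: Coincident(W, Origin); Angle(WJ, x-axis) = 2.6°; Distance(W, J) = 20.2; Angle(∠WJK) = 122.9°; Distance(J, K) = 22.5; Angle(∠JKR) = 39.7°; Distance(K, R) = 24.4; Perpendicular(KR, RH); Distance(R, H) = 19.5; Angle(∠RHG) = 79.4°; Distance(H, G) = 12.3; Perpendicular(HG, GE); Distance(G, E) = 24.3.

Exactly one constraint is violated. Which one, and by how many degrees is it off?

Perpendicular(HG, GE) — off by 7.20°.

W = (0.00, 0.00) ✓; WJ at 2.600° ✓; |WJ| = 20.20 ✓; ∠WJK = 122.9° ✓; |JK| = 22.50 ✓; ∠JKR = 39.70° ✓; |KR| = 24.40 ✓; ∠(KR, RH) = 90.00° ✓; |RH| = 19.50 ✓; ∠RHG = 79.40° ✓; |HG| = 12.30 ✓; ∠(HG, GE) = 82.80° ✗; |GE| = 24.30 ✓.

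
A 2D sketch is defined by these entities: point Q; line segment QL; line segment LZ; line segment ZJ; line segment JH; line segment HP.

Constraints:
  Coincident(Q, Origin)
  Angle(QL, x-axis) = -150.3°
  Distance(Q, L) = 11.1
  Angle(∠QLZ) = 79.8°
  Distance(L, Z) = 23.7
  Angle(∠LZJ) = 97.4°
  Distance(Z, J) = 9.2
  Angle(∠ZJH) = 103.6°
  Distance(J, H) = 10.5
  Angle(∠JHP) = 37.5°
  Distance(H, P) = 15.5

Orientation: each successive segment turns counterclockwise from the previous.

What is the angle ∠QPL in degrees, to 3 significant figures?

27.1°

∠ZJH = 103.6° gives JH at 109° from the x-axis; with |JH| = 10.5, H = (9.92, -8.80). ∠JHP = 37.5° gives HP at -109° from the x-axis; with |HP| = 15.5, P = (4.97, -23.5). Then cos ∠QPL = PQ·PL / (|PQ||PL|), giving 27.1°.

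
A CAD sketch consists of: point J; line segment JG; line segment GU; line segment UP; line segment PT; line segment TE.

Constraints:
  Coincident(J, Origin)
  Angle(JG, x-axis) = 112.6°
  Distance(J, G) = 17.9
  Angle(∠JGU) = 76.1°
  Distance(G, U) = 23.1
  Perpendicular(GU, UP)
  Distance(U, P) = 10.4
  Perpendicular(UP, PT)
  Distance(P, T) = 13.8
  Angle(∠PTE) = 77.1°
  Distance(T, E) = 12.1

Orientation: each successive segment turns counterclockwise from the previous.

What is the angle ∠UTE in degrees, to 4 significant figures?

40.10°

The perpendicularity gives PT at right angles to UP, so PT runs at 36.50°; with |PT| = 13.8, T = (-8.169, 2.633). ∠PTE = 77.1° gives TE at 139.4° from the x-axis; with |TE| = 12.1, E = (-17.36, 10.51). Then cos ∠UTE = TU·TE / (|TU||TE|), giving 40.10°.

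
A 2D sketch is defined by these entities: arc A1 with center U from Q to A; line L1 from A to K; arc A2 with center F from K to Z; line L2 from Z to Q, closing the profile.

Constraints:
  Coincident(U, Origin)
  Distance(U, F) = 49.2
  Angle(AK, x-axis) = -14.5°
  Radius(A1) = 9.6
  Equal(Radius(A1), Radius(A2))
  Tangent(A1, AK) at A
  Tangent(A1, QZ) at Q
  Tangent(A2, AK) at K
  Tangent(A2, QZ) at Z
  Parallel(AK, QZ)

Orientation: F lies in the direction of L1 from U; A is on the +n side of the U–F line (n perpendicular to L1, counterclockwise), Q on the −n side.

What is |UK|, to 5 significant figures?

50.128

The slot axis is L1's direction at -14.5°, so u = (cos -14.5°, sin -14.5°) = (0.96815, -0.25038) and n = (−sin -14.5°, cos -14.5°) = (0.25038, 0.96815). U is at the origin and F lies 49.2 along u from U, so F = 49.2·u = (47.633, -12.319). Tangency of A1 to both parallel lines with radius 9.6 puts A and Q at U ± 9.6·n: A = (2.4036, 9.2942), Q = (-2.4036, -9.2942). Equal radii place K and Z the same way about F: K = F + 9.6·n = (50.037, -3.0245), Z = F − 9.6·n = (45.229, -21.613). Then |UK| = |K − U| = 50.128.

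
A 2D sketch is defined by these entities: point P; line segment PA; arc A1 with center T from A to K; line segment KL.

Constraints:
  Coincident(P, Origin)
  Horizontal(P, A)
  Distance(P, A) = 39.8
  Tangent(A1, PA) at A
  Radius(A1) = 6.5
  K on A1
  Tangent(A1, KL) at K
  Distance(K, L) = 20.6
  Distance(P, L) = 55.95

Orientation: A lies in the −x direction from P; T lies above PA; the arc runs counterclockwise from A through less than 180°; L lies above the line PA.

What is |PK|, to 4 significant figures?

36.89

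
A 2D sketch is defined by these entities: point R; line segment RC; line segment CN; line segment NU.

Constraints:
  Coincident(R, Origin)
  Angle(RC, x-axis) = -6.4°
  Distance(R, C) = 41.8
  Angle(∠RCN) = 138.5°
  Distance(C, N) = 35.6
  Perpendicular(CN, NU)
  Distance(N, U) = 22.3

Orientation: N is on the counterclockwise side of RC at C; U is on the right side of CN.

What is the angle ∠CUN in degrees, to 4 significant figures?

57.94°

R is at the origin; RC runs at -6.4° with length 41.8, so C = 41.8·(cos -6.4°, sin -6.4°) = (41.54, -4.659). ∠RCN = 138.5°, so CN runs at -6.4° + (180° − 138.5°) = 35.10° from the x-axis; with |CN| = 35.6, N = C + 35.6·(cos 35.10°, sin 35.10°) = (70.67, 15.81). CN ⟂ NU; with |NU| = 22.3 on the right of CN, U = N + 22.3·(0.5750, -0.8181) = (83.49, -2.434). Then cos ∠CUN = UC·UN / (|UC||UN|), giving 57.94°.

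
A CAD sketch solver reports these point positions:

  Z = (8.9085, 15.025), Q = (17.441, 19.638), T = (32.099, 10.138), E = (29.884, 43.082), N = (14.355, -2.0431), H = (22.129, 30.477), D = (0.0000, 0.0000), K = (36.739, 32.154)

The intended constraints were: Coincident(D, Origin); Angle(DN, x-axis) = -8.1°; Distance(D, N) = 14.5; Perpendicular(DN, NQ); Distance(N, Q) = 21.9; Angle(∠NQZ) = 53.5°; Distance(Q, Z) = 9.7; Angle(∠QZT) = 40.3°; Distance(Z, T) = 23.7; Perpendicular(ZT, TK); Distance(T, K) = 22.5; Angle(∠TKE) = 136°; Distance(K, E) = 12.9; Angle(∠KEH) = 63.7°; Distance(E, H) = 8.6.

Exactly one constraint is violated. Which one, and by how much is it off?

Distance(E, H) = 8.6 — off by 6.20.

D = (0.00, 0.00) ✓; DN at -8.100° ✓; |DN| = 14.50 ✓; ∠(DN, NQ) = 90.00° ✓; |NQ| = 21.90 ✓; ∠NQZ = 53.50° ✓; |QZ| = 9.700 ✓; ∠QZT = 40.30° ✓; |ZT| = 23.70 ✓; ∠(ZT, TK) = 90.00° ✓; |TK| = 22.50 ✓; ∠TKE = 136.0° ✓; |KE| = 12.90 ✓; ∠KEH = 63.70° ✓; |EH| = 14.80 ✗.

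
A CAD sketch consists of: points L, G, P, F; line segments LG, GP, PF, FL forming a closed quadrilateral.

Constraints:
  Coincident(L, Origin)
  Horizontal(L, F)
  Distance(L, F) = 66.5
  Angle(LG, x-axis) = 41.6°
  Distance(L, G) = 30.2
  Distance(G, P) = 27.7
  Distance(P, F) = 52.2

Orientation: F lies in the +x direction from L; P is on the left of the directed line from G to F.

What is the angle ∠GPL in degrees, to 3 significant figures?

8.26°

Checks: |GP| = 27.70 ✓; |PF| = 52.20 ✓.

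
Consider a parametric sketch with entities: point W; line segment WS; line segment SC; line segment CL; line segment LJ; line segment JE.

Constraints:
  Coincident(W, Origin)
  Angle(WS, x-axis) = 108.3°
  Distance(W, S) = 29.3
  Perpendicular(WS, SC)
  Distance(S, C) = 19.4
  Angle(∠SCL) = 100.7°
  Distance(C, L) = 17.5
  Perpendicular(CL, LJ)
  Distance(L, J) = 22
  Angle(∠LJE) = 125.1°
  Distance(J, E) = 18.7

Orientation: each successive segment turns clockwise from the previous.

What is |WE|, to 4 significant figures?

24.42

W is at the origin; WS runs at 108.3° with length 29.3, so S = (-9.200, 27.82). The perpendicularity gives SC at right angles to WS, so SC runs at 18.30°; with |SC| = 19.4, C = (9.219, 33.91). ∠SCL = 100.7° gives CL at -61.00° from the x-axis; with |CL| = 17.5, L = (17.70, 18.60). CL ⟂ LJ, so LJ runs at -151.0°; with |LJ| = 22.0, J = (-1.539, 7.938). ∠LJE = 125.1° gives JE at 154.1° from the x-axis; with |JE| = 18.7, E = (-18.36, 16.11). Then |WE| = |E − W| = 24.42.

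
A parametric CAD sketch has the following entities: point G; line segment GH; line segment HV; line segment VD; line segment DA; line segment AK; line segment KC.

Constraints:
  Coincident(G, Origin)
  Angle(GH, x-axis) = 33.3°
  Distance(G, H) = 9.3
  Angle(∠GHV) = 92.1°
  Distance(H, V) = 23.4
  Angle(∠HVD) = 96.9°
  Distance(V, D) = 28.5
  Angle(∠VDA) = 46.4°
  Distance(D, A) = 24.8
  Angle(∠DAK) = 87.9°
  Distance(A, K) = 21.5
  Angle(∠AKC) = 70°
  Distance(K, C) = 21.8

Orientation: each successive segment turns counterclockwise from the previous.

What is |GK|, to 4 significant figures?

24.27

∠VDA = 46.4° gives DA at -22.10° from the x-axis; with |DA| = 24.8, A = (-7.346, 4.063). ∠DAK = 87.9° gives AK at 70.00° from the x-axis; with |AK| = 21.5, K = (0.007526, 24.27). Then |GK| = |K − G| = 24.27.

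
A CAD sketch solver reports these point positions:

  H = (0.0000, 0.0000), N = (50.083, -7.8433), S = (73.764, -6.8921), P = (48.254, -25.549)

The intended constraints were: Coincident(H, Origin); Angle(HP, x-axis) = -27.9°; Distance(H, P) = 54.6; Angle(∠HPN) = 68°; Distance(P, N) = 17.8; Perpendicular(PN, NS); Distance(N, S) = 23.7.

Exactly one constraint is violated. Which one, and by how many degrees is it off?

Perpendicular(PN, NS) — off by 8.20°.

H = (0.00, 0.00) ✓; HP at -27.90° ✓; |HP| = 54.60 ✓; ∠HPN = 68.00° ✓; |PN| = 17.80 ✓; ∠(PN, NS) = 81.80° ✗; |NS| = 23.70 ✓.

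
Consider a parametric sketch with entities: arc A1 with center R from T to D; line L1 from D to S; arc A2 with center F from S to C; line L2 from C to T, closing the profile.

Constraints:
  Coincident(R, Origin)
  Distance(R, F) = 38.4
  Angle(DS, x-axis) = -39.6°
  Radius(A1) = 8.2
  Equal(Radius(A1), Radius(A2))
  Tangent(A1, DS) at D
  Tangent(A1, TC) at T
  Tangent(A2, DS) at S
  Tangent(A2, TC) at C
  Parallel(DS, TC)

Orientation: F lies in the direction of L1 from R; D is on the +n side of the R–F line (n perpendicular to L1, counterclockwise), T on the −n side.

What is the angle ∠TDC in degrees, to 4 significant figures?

66.87°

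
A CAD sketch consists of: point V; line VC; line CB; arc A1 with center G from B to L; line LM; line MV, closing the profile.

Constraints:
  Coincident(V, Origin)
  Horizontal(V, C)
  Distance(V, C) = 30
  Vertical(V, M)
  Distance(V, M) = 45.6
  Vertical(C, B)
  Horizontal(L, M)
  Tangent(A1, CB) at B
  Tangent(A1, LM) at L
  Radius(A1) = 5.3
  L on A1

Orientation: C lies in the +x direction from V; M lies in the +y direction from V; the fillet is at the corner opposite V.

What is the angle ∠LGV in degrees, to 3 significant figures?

148°

V is at the origin; VC is horizontal with |VC| = 30.0 and C on the +x side, so C = (30.0, 0.00). VM is vertical with |VM| = 45.6 and M on the +y side, so M = (0.00, 45.6). The virtual corner opposite V is at (30.0, 45.6). A1 meets CB tangentially, so GB is at right angles to CB and since A1 is tangent to LM there, GL ⟂ LM, with radius 5.3, so the center G sits 5.3 in from both sides at G = (24.7, 40.3). That places the tangent points at B = (30.0, 40.3) on CB and L = (24.7, 45.6) on LM. Then cos ∠LGV = GL·GV / (|GL||GV|), giving 148°.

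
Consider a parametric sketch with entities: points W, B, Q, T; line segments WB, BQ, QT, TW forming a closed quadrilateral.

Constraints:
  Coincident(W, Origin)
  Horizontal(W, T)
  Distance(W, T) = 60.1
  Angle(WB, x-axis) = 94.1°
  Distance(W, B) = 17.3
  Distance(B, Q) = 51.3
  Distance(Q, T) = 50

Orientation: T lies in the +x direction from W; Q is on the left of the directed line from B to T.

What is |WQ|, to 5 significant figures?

61.860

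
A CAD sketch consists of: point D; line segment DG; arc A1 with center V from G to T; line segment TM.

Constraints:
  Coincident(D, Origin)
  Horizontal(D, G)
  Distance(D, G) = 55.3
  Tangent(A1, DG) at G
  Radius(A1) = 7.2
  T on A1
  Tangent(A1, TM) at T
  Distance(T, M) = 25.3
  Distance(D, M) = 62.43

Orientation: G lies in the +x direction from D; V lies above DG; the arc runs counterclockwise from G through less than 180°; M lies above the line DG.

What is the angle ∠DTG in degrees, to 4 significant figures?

46.71°

D is at the origin; DG is horizontal with |DG| = 55.3 and G on the +x side, so G = (55.30, 0.000). Tangency of A1 to DG means the radius VG is perpendicular to DG, so V = G + (0, 7.2) = (55.30, 7.200). Since VT ⟂ TM (tangency), |VM| = √(7.2² + 25.3²) = 26.30 regardless of where T sits on A1. So M lies on both circle(D, 62.43) and circle(V, 26.30); the above-DG intersection is M = (52.76, 33.38). T is the foot of the tangent from M: T = (62.00, 9.831).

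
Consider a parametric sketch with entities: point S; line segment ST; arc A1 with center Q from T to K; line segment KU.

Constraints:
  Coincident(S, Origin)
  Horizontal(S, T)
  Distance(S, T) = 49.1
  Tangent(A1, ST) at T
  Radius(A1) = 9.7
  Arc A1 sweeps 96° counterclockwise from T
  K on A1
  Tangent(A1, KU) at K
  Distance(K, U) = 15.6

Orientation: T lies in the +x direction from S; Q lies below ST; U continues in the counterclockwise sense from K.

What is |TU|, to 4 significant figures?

27.43

S is at the origin; S and T share the same y with |ST| = 49.1 and T on the +x side, so T = (49.10, 0.000). Tangency of A1 to ST means the radius QT is perpendicular to ST, so Q = T + (0, -9.7) = (49.10, -9.700). On A1, T sits at bearing 90° from Q; a 96° counterclockwise sweep puts K at bearing 186°, so K = Q + 9.7·(cos 186°, sin 186°) = (39.45, -10.71). The tangent condition forces QK to be normal to KU, so KU runs along (−sin 186°, cos 186°); with |KU| = 15.6, U = (41.08, -26.23). Then |TU| = |U − T| = 27.43.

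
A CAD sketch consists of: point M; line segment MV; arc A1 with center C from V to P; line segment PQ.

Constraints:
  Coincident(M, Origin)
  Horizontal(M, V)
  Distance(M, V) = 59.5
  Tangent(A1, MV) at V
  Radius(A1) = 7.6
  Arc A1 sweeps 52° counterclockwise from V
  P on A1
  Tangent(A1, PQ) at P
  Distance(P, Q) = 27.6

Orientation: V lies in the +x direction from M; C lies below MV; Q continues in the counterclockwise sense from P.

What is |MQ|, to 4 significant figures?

44.07

On A1, V sits at bearing 90° from C; a 52° counterclockwise sweep puts P at bearing 142°, so P = C + 7.6·(cos 142°, sin 142°) = (53.51, -2.921). The tangent condition forces CP to be normal to PQ, so PQ runs along (−sin 142°, cos 142°); with |PQ| = 27.6, Q = (36.52, -24.67). Then |MQ| = |Q − M| = 44.07.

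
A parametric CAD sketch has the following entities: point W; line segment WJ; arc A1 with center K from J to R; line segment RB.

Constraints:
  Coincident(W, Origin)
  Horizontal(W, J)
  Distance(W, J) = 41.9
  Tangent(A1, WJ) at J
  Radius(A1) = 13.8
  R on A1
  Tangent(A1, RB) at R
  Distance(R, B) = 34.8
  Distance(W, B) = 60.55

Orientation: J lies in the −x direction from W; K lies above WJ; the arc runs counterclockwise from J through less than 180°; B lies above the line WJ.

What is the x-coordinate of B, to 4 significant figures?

-33.68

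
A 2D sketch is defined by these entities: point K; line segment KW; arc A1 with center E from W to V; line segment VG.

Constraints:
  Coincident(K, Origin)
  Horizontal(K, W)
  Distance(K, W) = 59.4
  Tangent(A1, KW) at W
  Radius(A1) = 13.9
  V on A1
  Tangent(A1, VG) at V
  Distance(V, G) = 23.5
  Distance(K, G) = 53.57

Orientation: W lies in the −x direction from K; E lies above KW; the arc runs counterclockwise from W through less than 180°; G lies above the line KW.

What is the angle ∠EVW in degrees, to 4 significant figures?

50.61°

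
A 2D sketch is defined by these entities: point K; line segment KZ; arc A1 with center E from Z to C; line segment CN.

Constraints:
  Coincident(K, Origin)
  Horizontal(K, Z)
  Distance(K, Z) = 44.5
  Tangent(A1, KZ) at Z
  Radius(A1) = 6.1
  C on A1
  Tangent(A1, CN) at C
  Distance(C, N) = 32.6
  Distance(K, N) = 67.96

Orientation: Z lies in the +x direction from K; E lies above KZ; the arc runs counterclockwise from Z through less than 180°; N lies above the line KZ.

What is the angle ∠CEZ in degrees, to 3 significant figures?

78.1°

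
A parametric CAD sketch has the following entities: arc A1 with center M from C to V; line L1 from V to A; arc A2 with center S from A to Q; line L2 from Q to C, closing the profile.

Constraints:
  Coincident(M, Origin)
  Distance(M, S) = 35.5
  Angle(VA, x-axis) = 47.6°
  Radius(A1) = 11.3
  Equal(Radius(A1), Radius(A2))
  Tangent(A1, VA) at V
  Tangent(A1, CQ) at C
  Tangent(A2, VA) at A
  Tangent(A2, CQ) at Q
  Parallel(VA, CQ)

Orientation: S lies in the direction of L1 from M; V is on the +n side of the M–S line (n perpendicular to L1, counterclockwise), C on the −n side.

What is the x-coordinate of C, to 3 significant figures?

8.34

The slot axis is L1's direction at 47.6°, so u = (cos 47.6°, sin 47.6°) = (0.674, 0.738) and n = (−sin 47.6°, cos 47.6°) = (-0.738, 0.674). M is at the origin and S lies 35.5 along u from M, so S = 35.5·u = (23.9, 26.2). Tangency of A1 to both parallel lines with radius 11.3 puts V and C at M ± 11.3·n: V = (-8.34, 7.62), C = (8.34, -7.62). So C.x = 8.34.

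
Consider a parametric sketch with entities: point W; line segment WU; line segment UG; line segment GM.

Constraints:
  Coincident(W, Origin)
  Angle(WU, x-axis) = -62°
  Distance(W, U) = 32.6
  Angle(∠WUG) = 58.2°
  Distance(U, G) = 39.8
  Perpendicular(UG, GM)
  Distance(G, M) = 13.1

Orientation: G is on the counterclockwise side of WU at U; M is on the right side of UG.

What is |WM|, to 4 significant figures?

46.66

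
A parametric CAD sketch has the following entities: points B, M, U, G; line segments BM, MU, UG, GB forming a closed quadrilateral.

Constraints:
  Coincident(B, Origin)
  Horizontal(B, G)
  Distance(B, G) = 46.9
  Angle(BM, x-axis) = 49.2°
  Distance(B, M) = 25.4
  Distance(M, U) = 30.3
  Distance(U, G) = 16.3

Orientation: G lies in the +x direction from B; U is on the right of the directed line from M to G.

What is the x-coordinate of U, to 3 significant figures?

32.1

Checks: |MU| = 30.30 ✓; |UG| = 16.30 ✓.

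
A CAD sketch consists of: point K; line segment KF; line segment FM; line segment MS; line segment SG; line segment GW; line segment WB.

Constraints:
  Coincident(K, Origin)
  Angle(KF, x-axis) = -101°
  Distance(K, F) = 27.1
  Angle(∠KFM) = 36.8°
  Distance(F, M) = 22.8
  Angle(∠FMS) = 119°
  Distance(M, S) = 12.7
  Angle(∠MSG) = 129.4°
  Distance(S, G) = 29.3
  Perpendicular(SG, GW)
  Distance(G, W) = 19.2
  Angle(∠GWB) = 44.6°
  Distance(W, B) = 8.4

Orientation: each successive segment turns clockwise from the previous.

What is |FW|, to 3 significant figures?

31.3

K is at the origin; KF runs at -101.0° with length 27.1, so F = (-5.17, -26.6). ∠KFM = 36.8° gives FM at 116° from the x-axis; with |FM| = 22.8, M = (-15.1, -6.07). ∠FMS = 119.0° gives MS at 54.8° from the x-axis; with |MS| = 12.7, S = (-7.77, 4.30). ∠MSG = 129.4° gives SG at 4.20° from the x-axis; with |SG| = 29.3, G = (21.4, 6.45). SG ⟂ GW, so GW runs at -85.8°; with |GW| = 19.2, W = (22.9, -12.7). Then |FW| = |W − F| = 31.3.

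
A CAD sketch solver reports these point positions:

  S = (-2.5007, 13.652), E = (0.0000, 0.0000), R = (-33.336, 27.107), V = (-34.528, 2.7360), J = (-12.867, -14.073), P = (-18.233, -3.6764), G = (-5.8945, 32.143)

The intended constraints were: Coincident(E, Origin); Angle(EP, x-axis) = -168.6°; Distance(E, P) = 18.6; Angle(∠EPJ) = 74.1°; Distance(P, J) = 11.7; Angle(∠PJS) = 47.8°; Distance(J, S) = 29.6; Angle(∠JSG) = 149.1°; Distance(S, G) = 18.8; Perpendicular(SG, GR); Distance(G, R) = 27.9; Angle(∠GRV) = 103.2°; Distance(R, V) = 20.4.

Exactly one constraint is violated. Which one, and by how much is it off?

Distance(R, V) = 20.4 — off by 4.00.

E = (0.00, 0.00) ✓; EP at -168.6° ✓; |EP| = 18.60 ✓; ∠EPJ = 74.10° ✓; |PJ| = 11.70 ✓; ∠PJS = 47.80° ✓; |JS| = 29.60 ✓; ∠JSG = 149.1° ✓; |SG| = 18.80 ✓; ∠(SG, GR) = 90.00° ✓; |GR| = 27.90 ✓; ∠GRV = 103.2° ✓; |RV| = 24.40 ✗.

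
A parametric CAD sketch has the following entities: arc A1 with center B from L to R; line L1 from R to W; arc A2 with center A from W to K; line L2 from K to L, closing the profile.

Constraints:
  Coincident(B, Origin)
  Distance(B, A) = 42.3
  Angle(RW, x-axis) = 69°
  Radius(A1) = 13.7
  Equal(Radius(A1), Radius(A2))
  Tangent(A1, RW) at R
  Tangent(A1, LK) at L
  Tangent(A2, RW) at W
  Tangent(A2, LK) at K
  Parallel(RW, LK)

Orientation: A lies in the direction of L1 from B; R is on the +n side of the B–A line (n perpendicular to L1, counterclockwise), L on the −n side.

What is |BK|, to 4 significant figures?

44.46

The slot axis is L1's direction at 69.0°, so u = (cos 69.0°, sin 69.0°) = (0.3584, 0.9336) and n = (−sin 69.0°, cos 69.0°) = (-0.9336, 0.3584). B is at the origin and A lies 42.3 along u from B, so A = 42.3·u = (15.16, 39.49). Tangency of A1 to both parallel lines with radius 13.7 puts R and L at B ± 13.7·n: R = (-12.79, 4.910), L = (12.79, -4.910). Equal radii place W and K the same way about A: W = A + 13.7·n = (2.369, 44.40), K = A − 13.7·n = (27.95, 34.58). Then |BK| = |K − B| = 44.46.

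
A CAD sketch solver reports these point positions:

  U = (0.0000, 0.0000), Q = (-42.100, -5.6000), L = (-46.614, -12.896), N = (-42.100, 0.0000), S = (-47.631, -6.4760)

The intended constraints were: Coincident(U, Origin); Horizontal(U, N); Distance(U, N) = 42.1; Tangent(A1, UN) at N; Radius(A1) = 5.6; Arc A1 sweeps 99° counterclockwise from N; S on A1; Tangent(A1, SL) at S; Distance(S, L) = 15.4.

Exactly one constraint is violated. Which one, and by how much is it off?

Distance(S, L) = 15.4 — off by 8.90.

U = (0.00, 0.00) ✓; U.y = 0.00, N.y = 0.00 ✓; |UN| = 42.10 ✓; ∠(QN, NU) = 90.00° ✓; |QN| = 5.600 ✓; bearing(Q→S) − bearing(Q→N) = 99.00° ✓; |QS| = 5.600 ✓; ∠(QS, SL) = 90.00° ✓; |SL| = 6.500 ✗.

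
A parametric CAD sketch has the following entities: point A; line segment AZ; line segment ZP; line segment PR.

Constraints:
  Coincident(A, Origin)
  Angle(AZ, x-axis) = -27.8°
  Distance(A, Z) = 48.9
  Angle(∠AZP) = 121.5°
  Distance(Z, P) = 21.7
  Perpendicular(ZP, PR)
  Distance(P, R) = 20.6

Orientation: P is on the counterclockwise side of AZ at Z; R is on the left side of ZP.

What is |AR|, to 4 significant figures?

51.74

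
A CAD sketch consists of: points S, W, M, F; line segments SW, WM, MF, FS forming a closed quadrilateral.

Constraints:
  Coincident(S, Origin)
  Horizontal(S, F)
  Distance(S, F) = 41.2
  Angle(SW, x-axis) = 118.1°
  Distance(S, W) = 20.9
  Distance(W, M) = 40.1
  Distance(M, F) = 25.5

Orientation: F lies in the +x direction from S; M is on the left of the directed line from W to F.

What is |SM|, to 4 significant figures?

37.75

S is at the origin; SF is horizontal with |SF| = 41.2 and F in +x, so F = (41.2, 0). SW runs at 118.1° with |SW| = 20.9, so W = (-9.844, 18.44). M is determined by |WM| = 40.1 and |MF| = 25.5 together: it lies at the intersection of circle(W, 40.1) and circle(F, 25.5). With |WF| = 54.27, the foot of the radical line on WF is 35.96 from W and the perpendicular offset is √(40.1² − 35.96²) = 17.75. Taking the left-of-WF solution: M = (30.01, 22.91).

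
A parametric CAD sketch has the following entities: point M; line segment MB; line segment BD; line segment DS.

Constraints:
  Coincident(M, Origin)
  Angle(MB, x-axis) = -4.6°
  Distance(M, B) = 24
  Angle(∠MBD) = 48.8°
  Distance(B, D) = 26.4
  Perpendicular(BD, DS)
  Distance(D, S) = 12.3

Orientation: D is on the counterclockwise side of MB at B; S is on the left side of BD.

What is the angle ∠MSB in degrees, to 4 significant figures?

53.51°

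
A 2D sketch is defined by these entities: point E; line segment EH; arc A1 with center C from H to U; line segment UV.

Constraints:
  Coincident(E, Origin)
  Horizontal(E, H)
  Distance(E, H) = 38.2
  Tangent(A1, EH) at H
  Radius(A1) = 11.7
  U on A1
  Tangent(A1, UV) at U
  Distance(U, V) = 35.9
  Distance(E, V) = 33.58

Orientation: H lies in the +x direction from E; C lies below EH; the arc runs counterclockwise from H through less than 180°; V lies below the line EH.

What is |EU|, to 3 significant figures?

29.3

E is at the origin; E and H share the same y with |EH| = 38.2 and H on the +x side, so H = (38.2, 0.00). A1 meets EH tangentially, so CH is at right angles to EH, so C = H + (0, -11.7) = (38.2, -11.7). Since CU ⟂ UV (tangency), |CV| = √(11.7² + 35.9²) = 37.8 regardless of where U sits on A1. So V lies on both circle(E, 33.58) and circle(C, 37.8); the below-EH intersection is V = (6.93, -32.9). U is the foot of the tangent from V: U = (29.0, -4.52).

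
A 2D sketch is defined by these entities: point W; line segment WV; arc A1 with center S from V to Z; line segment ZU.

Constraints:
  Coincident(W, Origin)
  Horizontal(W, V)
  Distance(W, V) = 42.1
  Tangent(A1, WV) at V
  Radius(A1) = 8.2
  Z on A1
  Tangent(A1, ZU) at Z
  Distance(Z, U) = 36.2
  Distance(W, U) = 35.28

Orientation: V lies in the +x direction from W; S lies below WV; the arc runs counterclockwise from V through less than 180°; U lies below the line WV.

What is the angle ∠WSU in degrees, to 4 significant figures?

51.72°

W is at the origin; WV is horizontal with |WV| = 42.1 and V on the +x side, so V = (42.10, 0.000). The tangent condition forces SV to be normal to WV, so S = V + (0, -8.2) = (42.10, -8.200). Since SZ ⟂ ZU (tangency), |SU| = √(8.2² + 36.2²) = 37.12 regardless of where Z sits on A1. So U lies on both circle(W, 35.28) and circle(S, 37.12); the below-WV intersection is U = (13.96, -32.40). Z is the foot of the tangent from U: Z = (35.51, -3.318).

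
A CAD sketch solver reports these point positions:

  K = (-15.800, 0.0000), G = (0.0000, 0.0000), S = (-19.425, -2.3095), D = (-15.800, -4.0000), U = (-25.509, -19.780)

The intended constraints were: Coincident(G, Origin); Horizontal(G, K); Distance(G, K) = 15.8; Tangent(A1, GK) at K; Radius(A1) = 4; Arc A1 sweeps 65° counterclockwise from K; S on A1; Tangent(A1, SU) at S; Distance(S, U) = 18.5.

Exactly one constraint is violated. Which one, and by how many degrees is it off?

Tangent(A1, SU) at S — off by 5.80°.

G = (0.00, 0.00) ✓; G.y = 0.00, K.y = 0.00 ✓; |GK| = 15.80 ✓; ∠(DK, KG) = 90.00° ✓; |DK| = 4.000 ✓; bearing(D→S) − bearing(D→K) = 65.00° ✓; |DS| = 4.000 ✓; ∠(DS, SU) = 84.20° ✗; |SU| = 18.50 ✓.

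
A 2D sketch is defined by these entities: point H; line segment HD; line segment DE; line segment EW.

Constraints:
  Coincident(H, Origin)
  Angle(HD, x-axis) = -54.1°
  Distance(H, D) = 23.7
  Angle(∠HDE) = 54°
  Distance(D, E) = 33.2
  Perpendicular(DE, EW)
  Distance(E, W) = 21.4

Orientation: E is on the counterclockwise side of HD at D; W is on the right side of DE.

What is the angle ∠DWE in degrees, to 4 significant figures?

57.20°

H is at the origin; HD runs at -54.1° with length 23.7, so D = 23.7·(cos -54.1°, sin -54.1°) = (13.90, -19.20). ∠HDE = 54.0°, so DE runs at -54.1° + (180° − 54.0°) = 71.90° from the x-axis; with |DE| = 33.2, E = D + 33.2·(cos 71.90°, sin 71.90°) = (24.21, 12.36). DE ⟂ EW; with |EW| = 21.4 on the right of DE, W = E + 21.4·(0.9505, -0.3107) = (44.55, 5.711). Then cos ∠DWE = WD·WE / (|WD||WE|), giving 57.20°.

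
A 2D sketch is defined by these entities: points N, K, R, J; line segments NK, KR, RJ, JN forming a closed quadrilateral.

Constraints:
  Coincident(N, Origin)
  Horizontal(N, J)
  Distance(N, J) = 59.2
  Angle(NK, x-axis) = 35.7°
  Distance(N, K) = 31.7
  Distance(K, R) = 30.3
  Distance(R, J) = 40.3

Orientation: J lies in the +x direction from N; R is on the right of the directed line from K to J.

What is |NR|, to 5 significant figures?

23.460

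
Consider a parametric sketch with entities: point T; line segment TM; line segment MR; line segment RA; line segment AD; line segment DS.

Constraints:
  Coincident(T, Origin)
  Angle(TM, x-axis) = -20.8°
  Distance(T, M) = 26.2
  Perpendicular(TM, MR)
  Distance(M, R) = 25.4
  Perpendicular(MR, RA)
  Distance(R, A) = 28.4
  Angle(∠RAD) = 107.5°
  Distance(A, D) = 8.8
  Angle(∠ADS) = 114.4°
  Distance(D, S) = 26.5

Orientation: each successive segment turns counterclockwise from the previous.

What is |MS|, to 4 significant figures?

11.34

T is at the origin; TM runs at -20.8° with length 26.2, so M = (24.49, -9.304). TM ⟂ MR, so MR runs at 69.20°; with |MR| = 25.4, R = (33.51, 14.44). MR ⟂ RA, so RA runs at 159.2°; with |RA| = 28.4, A = (6.963, 24.53). ∠RAD = 107.5° gives AD at -128.3° from the x-axis; with |AD| = 8.8, D = (1.509, 17.62). ∠ADS = 114.4° gives DS at -62.70° from the x-axis; with |DS| = 26.5, S = (13.66, -5.929). Then |MS| = |S − M| = 11.34.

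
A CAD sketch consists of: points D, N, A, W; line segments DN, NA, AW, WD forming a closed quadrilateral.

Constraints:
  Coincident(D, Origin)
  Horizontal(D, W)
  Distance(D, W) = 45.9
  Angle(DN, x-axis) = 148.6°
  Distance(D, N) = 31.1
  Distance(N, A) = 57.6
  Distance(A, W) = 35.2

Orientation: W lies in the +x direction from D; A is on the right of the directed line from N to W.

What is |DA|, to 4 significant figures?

27.26

D is at the origin; D and W share the same y with |DW| = 45.9 and W in +x, so W = (45.9, 0). DN runs at 148.6° with |DN| = 31.1, so N = (-26.55, 16.20). A is determined by |NA| = 57.6 and |AW| = 35.2 together: it lies at the intersection of circle(N, 57.6) and circle(W, 35.2). With |NW| = 74.24, the foot of the radical line on NW is 51.12 from N and the perpendicular offset is √(57.6² − 51.12²) = 26.55. Taking the right-of-NW solution: A = (17.55, -20.86).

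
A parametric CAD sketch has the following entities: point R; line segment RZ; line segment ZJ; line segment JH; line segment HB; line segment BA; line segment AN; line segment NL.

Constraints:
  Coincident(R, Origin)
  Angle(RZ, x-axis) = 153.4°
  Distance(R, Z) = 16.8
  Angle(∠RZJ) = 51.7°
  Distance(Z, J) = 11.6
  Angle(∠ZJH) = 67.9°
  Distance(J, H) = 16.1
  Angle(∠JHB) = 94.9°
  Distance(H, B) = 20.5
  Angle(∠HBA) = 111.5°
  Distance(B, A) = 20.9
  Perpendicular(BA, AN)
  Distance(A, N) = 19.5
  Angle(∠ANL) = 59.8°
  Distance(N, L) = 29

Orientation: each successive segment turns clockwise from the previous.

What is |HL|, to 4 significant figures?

14.55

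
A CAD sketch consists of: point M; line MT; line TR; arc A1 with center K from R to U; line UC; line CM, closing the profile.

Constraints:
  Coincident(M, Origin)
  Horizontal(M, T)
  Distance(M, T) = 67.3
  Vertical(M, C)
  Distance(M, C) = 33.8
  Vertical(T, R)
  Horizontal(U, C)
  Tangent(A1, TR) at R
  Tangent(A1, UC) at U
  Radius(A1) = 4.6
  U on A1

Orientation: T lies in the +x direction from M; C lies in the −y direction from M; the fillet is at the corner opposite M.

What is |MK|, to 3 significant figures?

69.2

M is at the origin; M and T share the same y with |MT| = 67.3 and T on the +x side, so T = (67.3, 0.00). M and C share the same x with |MC| = 33.8 and C on the −y side, so C = (0.00, -33.8). The virtual corner opposite M is at (67.3, -33.8). The tangent condition forces KR to be normal to TR and since A1 is tangent to UC there, KU ⟂ UC, with radius 4.6, so the center K sits 4.6 in from both sides at K = (62.7, -29.2). Then |MK| = |K − M| = 69.2.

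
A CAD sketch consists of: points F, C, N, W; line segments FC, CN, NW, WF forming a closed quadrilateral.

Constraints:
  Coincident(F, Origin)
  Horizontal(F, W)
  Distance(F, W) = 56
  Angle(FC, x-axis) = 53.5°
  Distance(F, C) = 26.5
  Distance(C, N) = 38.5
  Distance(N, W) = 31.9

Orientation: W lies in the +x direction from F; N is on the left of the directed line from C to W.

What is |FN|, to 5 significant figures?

61.624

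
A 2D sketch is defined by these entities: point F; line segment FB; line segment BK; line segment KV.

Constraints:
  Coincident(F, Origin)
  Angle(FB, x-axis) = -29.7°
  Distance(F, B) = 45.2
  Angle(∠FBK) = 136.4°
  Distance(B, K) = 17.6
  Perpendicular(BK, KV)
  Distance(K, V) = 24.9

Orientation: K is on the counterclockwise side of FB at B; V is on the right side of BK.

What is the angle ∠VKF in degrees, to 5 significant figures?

121.77°

F is at the origin; FB runs at -29.7° with length 45.2, so B = 45.2·(cos -29.7°, sin -29.7°) = (39.262, -22.395). ∠FBK = 136.4°, so BK runs at -29.7° + (180° − 136.4°) = 13.900° from the x-axis; with |BK| = 17.6, K = B + 17.6·(cos 13.900°, sin 13.900°) = (56.347, -18.167). BK ⟂ KV; with |KV| = 24.9 on the right of BK, V = K + 24.9·(0.24023, -0.97072) = (62.328, -42.338). Then cos ∠VKF = KV·KF / (|KV||KF|), giving 121.77°.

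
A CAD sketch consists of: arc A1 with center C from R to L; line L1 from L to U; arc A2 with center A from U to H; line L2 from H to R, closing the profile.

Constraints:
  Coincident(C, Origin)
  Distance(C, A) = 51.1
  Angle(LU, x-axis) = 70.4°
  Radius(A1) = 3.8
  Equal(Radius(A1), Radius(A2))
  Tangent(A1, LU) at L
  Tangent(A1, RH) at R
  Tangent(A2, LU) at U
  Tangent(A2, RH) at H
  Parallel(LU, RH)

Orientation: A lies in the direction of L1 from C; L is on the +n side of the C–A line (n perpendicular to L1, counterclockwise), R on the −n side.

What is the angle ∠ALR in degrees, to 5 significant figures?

85.747°

C is at the origin and A lies 51.1 along u from C, so A = 51.1·u = (17.142, 48.139). Tangency of A1 to both parallel lines with radius 3.8 puts L and R at C ± 3.8·n: L = (-3.5798, 1.2747), R = (3.5798, -1.2747). Then cos ∠ALR = LA·LR / (|LA||LR|), giving 85.747°.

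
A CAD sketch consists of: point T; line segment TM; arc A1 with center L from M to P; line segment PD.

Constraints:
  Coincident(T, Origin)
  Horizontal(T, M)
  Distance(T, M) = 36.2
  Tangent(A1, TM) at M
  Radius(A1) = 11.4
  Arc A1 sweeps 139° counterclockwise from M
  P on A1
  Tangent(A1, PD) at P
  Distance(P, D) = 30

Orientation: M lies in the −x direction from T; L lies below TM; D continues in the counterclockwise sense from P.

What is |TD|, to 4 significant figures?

44.92

On A1, M sits at bearing 90° from L; a 139° counterclockwise sweep puts P at bearing 229°, so P = L + 11.4·(cos 229°, sin 229°) = (-43.68, -20.00). Tangency of A1 to PD means the radius LP is perpendicular to PD, so PD runs along (−sin 229°, cos 229°); with |PD| = 30.0, D = (-21.04, -39.69). Then |TD| = |D − T| = 44.92.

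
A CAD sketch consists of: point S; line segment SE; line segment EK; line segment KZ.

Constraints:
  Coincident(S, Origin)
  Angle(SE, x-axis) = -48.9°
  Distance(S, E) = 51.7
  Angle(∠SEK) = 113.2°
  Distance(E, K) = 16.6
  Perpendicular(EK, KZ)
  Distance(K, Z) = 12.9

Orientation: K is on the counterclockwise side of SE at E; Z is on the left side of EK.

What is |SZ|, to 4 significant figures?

50.65

S is at the origin; SE runs at -48.9° with length 51.7, so E = 51.7·(cos -48.9°, sin -48.9°) = (33.99, -38.96). ∠SEK = 113.2°, so EK runs at -48.9° + (180° − 113.2°) = 17.90° from the x-axis; with |EK| = 16.6, K = E + 16.6·(cos 17.90°, sin 17.90°) = (49.78, -33.86). EK ⟂ KZ; with |KZ| = 12.9 on the left of EK, Z = K + 12.9·(-0.3074, 0.9516) = (45.82, -21.58). Then |SZ| = |Z − S| = 50.65.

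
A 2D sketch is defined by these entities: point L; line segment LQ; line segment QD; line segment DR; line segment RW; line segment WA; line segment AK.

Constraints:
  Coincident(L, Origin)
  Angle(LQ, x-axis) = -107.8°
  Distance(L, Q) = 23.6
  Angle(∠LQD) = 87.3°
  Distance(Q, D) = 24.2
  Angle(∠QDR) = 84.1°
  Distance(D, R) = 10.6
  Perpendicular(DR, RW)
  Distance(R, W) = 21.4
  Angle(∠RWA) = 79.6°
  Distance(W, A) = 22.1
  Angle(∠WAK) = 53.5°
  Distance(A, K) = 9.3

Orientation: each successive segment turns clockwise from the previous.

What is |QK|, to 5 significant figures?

14.701

L is at the origin; LQ runs at -107.8° with length 23.6, so Q = (-7.2144, -22.470). ∠LQD = 87.3° gives QD at 159.50° from the x-axis; with |QD| = 24.2, D = (-29.882, -13.995). ∠QDR = 84.1° gives DR at 63.600° from the x-axis; with |DR| = 10.6, R = (-25.169, -4.5007). DR is perpendicular to RW, so RW runs at -26.400°; with |RW| = 21.4, W = (-6.0005, -14.016). ∠RWA = 79.6° gives WA at -126.80° from the x-axis; with |WA| = 22.1, A = (-19.239, -31.712). ∠WAK = 53.5° gives AK at 106.70° from the x-axis; with |AK| = 9.3, K = (-21.911, -22.804). Then |QK| = |K − Q| = 14.701.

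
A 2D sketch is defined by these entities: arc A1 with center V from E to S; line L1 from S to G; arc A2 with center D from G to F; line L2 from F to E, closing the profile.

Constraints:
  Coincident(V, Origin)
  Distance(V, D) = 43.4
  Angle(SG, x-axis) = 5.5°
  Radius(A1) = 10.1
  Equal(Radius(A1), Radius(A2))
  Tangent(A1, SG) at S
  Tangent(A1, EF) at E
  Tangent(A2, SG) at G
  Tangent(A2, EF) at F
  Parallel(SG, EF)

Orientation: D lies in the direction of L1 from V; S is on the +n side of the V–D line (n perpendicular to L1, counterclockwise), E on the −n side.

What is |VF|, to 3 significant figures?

44.6

The slot axis is L1's direction at 5.5°, so u = (cos 5.5°, sin 5.5°) = (0.995, 0.0958) and n = (−sin 5.5°, cos 5.5°) = (-0.0958, 0.995). V is at the origin and D lies 43.4 along u from V, so D = 43.4·u = (43.2, 4.16). Tangency of A1 to both parallel lines with radius 10.1 puts S and E at V ± 10.1·n: S = (-0.968, 10.1), E = (0.968, -10.1). Equal radii place G and F the same way about D: G = D + 10.1·n = (42.2, 14.2), F = D − 10.1·n = (44.2, -5.89). Then |VF| = |F − V| = 44.6.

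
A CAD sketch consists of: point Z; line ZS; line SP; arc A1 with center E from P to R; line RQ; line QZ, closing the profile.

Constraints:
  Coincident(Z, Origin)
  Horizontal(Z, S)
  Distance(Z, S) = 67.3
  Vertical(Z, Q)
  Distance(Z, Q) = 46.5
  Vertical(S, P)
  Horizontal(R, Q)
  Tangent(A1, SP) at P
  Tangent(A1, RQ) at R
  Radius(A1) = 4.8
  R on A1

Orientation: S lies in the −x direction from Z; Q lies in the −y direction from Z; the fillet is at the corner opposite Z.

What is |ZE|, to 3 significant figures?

75.1

ZQ is vertical with |ZQ| = 46.5 and Q on the −y side, so Q = (0.00, -46.5). The virtual corner opposite Z is at (-67.3, -46.5). The tangent condition forces EP to be normal to SP and since A1 is tangent to RQ there, ER ⟂ RQ, with radius 4.8, so the center E sits 4.8 in from both sides at E = (-62.5, -41.7). Then |ZE| = |E − Z| = 75.1.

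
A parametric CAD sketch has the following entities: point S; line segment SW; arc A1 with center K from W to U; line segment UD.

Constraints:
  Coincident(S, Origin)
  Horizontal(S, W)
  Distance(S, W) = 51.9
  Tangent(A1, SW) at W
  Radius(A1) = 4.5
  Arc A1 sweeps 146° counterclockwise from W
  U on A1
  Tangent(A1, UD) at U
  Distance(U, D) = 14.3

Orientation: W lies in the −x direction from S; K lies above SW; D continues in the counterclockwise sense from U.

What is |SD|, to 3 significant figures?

63.4

On A1, W sits at bearing -90° from K; a 146° counterclockwise sweep puts U at bearing 56°, so U = K + 4.5·(cos 56°, sin 56°) = (-49.4, 8.23). A1 meets UD tangentially, so KU is at right angles to UD, so UD runs along (−sin 56°, cos 56°); with |UD| = 14.3, D = (-61.2, 16.2). Then |SD| = |D − S| = 63.4.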